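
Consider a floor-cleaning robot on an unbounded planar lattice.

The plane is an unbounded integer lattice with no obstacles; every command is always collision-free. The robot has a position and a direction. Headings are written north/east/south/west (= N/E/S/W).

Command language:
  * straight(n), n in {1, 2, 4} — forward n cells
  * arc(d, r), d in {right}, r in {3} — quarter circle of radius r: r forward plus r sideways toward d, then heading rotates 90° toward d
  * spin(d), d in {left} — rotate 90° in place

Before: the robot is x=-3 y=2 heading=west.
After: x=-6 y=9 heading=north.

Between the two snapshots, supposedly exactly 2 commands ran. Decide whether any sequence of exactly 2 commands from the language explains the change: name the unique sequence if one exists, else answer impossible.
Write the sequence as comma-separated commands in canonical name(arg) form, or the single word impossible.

key: order matters: swapping arc(right, 3) and straight(4) lands elsewhere
begin: x=-3 y=2 heading=west
[1] after arc(right, 3): x=-6 y=5 heading=north
[2] after straight(4): x=-6 y=9 heading=north
uniquely the one of 25 2-step routes that fits.

arc(right, 3), straight(4)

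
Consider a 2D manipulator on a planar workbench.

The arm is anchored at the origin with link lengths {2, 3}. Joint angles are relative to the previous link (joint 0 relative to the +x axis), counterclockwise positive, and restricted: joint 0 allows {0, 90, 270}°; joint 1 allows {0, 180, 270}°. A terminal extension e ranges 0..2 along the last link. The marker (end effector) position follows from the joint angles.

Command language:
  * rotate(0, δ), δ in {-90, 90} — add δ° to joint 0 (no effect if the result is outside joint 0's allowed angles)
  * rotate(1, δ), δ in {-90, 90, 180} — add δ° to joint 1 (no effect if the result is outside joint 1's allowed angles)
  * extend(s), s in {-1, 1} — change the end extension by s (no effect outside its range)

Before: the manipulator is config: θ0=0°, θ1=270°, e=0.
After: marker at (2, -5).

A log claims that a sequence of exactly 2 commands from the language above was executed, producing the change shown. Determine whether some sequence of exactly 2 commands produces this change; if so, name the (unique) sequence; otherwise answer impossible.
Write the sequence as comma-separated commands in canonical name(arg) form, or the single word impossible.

begin: config: θ0=0°, θ1=270°, e=0
step 1 (extend(1)): config: θ0=0°, θ1=270°, e=1
step 2 (extend(1)): config: θ0=0°, θ1=270°, e=2
uniquely the one of 49 2-step routes that fits.

extend(1), extend(1)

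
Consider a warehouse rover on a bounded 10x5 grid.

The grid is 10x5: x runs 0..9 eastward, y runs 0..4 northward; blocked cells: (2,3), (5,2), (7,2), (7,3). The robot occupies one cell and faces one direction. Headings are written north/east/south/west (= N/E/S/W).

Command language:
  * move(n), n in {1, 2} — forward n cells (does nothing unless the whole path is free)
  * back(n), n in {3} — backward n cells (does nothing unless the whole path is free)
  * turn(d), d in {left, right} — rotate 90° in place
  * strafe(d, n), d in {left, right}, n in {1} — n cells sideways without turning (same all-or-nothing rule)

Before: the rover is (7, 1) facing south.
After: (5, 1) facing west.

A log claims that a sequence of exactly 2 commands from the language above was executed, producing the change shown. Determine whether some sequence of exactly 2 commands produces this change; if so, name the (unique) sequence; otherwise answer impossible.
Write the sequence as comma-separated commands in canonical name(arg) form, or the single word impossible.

turn(right), move(2)

key: order matters: swapping turn(right) and move(2) lands elsewhere
t0: (7, 1) facing south
t=1 turn(right) ⇒ (7, 1) facing west
t=2 move(2) ⇒ (5, 1) facing west
no other 2-command option fits: unique.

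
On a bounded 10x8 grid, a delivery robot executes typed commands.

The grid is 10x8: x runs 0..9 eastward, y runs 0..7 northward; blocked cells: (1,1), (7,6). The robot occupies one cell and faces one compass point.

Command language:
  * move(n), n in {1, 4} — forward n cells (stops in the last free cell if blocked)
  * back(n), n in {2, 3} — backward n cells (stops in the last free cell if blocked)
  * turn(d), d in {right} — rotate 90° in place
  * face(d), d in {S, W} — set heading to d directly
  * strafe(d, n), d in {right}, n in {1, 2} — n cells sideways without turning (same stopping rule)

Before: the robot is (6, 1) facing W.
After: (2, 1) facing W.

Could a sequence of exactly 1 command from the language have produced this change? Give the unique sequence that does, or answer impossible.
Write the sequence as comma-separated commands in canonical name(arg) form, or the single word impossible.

key: heading stays W — the single command does not turn
t0: (6, 1) facing W
[1] after move(4): (2, 1) facing W
uniquely the one of 9 1-step routes that fits.

move(4)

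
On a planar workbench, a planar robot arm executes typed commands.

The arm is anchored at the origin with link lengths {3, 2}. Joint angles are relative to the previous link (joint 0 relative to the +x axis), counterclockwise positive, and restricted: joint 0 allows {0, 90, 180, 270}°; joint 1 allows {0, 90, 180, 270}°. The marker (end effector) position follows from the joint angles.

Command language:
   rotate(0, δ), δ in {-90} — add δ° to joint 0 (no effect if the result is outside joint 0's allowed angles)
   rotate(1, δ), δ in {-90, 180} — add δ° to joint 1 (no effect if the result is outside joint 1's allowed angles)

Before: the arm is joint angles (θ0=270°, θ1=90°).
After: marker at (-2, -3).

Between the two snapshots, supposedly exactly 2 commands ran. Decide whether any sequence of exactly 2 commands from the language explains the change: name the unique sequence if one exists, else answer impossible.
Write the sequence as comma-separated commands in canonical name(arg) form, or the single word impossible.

start: joint angles (θ0=270°, θ1=90°)
1. rotate(1, -90) → joint angles (θ0=270°, θ1=0°)
2. rotate(1, -90) → joint angles (θ0=270°, θ1=270°)
no other 2-command option fits: unique.

rotate(1, -90), rotate(1, -90)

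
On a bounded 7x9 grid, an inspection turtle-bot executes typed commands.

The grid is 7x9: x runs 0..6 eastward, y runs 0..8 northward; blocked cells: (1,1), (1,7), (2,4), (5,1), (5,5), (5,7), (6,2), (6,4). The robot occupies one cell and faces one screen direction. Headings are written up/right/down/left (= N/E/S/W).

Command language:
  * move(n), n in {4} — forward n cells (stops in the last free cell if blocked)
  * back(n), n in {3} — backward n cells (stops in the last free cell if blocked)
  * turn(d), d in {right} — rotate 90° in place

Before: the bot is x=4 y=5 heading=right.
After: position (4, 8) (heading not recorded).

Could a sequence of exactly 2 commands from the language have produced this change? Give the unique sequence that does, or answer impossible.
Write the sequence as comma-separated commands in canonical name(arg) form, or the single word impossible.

key: running back(3) before turn(right) would end elsewhere — order is forced
begin: x=4 y=5 heading=right
1. turn(right) → x=4 y=5 heading=down
2. back(3) → x=4 y=8 heading=down
all 9 alternatives checked — unique.

turn(right), back(3)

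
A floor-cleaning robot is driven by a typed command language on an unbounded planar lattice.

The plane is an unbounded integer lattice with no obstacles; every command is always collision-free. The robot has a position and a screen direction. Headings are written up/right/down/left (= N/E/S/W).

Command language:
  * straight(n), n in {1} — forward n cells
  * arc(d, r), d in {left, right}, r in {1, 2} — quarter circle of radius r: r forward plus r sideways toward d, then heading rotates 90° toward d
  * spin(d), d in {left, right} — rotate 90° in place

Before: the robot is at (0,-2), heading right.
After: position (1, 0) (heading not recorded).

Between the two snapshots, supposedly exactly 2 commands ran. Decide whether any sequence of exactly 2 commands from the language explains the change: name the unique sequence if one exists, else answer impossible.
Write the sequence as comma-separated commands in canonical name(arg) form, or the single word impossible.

arc(left, 1), straight(1)

key: running straight(1) before arc(left, 1) would end elsewhere — order is forced
begin: at (0,-2), heading right
t=1 arc(left, 1) ⇒ at (1,-1), heading up
t=2 straight(1) ⇒ at (1,0), heading up
no other 2-command option fits: unique.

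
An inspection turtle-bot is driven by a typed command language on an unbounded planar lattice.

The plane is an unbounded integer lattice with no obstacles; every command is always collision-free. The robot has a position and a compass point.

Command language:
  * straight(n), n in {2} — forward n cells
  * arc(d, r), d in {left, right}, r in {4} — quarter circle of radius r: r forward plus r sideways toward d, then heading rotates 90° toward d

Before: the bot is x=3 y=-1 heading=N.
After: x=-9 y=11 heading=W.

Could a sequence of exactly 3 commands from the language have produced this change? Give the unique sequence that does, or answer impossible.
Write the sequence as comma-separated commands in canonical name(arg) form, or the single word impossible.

key: position moved to (-9,11) AND the heading swung to W — translation plus rotation needed
begin: x=3 y=-1 heading=N
t=1 arc(left, 4) ⇒ x=-1 y=3 heading=W
t=2 arc(right, 4) ⇒ x=-5 y=7 heading=N
t=3 arc(left, 4) ⇒ x=-9 y=11 heading=W
no rival 3-sequence matches.

arc(left, 4), arc(right, 4), arc(left, 4)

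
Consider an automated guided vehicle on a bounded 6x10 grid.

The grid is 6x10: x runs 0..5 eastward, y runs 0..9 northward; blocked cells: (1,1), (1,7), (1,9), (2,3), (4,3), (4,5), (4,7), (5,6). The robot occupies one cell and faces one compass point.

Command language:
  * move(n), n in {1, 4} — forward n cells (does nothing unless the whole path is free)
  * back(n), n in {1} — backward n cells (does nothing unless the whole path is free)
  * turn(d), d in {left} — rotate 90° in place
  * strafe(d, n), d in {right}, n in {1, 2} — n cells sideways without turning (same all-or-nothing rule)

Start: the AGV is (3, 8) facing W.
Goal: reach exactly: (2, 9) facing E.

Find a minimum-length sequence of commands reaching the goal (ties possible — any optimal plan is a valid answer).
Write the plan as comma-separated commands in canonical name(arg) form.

strafe(right, 1), move(1), turn(left), turn(left)

begin: (3, 8) facing W
[1] after strafe(right, 1): (3, 9) facing W
[2] after move(1): (2, 9) facing W
[3] after turn(left): (2, 9) facing S
[4] after turn(left): (2, 9) facing E
minimal: 4 command(s), checked below 4.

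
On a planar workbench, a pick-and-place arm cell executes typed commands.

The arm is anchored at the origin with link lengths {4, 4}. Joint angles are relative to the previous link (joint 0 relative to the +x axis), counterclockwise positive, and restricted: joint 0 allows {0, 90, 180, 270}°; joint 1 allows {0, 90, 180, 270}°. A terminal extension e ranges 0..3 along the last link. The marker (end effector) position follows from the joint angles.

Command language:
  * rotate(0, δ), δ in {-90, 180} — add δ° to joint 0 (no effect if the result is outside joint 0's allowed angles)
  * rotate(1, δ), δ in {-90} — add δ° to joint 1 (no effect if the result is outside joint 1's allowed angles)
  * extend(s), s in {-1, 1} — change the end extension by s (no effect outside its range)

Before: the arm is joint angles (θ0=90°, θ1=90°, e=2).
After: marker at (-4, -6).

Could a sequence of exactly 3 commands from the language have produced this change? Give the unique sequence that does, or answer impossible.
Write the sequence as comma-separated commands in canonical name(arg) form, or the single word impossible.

initial: joint angles (θ0=90°, θ1=90°, e=2)
[1] after rotate(0, -90): joint angles (θ0=0°, θ1=90°, e=2)
[2] after rotate(0, -90): joint angles (θ0=270°, θ1=90°, e=2)
[3] after rotate(0, -90): joint angles (θ0=180°, θ1=90°, e=2)
all 125 alternatives checked — unique.

rotate(0, -90), rotate(0, -90), rotate(0, -90)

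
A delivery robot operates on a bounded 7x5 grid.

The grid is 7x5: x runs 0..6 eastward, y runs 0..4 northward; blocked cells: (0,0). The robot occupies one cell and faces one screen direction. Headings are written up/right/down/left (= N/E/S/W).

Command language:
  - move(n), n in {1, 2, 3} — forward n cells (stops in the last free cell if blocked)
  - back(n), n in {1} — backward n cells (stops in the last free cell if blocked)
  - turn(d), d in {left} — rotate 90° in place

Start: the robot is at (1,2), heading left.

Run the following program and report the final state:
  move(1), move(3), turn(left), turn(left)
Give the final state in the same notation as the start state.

at (0,2), heading right

start: at (1,2), heading left
1. move(1) → at (0,2), heading left
2. move(3) → at (0,2), heading left
3. turn(left) → at (0,2), heading down
4. turn(left) → at (0,2), heading right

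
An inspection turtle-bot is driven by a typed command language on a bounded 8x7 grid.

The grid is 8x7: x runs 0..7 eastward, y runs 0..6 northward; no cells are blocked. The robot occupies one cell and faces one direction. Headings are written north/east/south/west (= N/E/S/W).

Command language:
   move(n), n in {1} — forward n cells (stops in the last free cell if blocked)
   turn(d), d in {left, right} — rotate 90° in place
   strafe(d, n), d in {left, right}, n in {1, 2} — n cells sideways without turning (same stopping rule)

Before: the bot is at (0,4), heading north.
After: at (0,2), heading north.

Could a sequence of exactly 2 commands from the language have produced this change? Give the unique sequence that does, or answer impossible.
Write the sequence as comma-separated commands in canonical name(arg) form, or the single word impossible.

impossible

checked all 2-command options: none fits.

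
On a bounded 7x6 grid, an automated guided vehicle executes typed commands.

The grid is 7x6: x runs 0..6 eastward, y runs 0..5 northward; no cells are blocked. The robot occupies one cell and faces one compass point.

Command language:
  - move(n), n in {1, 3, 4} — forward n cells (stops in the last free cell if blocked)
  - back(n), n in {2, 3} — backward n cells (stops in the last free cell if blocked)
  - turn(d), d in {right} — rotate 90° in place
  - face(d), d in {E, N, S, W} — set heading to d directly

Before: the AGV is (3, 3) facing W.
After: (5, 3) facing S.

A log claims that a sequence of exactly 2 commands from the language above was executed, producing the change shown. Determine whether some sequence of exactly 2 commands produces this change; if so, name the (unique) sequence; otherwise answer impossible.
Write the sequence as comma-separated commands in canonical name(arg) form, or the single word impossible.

back(2), face(S)

key: position moved to (5,3) AND the heading swung to S — translation plus rotation needed
from: (3, 3) facing W
step 1 (back(2)): (5, 3) facing W
step 2 (face(S)): (5, 3) facing S
uniquely the one of 100 2-step routes that fits.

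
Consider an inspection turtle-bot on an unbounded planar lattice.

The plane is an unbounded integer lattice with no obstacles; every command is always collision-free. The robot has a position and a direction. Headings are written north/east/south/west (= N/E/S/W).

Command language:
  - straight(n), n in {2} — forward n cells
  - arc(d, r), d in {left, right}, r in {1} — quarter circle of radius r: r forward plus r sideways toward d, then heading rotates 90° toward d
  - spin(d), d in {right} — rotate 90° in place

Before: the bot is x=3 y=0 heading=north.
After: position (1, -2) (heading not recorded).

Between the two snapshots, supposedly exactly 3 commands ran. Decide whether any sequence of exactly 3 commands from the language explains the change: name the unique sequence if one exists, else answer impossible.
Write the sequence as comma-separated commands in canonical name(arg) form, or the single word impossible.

key: running straight(2) before arc(left, 1) would end elsewhere — order is forced
from: x=3 y=0 heading=north
t=1 arc(left, 1) ⇒ x=2 y=1 heading=west
t=2 arc(left, 1) ⇒ x=1 y=0 heading=south
t=3 straight(2) ⇒ x=1 y=-2 heading=south
no other 3-command option fits: unique.

arc(left, 1), arc(left, 1), straight(2)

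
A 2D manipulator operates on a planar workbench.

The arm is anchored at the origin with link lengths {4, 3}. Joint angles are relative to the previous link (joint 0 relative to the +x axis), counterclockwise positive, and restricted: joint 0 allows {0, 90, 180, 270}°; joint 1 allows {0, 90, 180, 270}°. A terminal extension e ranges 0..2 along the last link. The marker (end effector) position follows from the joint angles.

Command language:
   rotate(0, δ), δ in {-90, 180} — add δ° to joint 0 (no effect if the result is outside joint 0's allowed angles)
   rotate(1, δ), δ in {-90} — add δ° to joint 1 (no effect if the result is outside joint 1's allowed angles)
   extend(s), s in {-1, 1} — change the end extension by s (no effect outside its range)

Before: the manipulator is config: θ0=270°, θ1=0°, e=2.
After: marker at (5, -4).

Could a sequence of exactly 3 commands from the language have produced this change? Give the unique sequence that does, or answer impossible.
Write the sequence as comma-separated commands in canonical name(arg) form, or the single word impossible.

rotate(1, -90), rotate(1, -90), rotate(1, -90)

begin: config: θ0=270°, θ1=0°, e=2
1. rotate(1, -90) → config: θ0=270°, θ1=270°, e=2
2. rotate(1, -90) → config: θ0=270°, θ1=180°, e=2
3. rotate(1, -90) → config: θ0=270°, θ1=90°, e=2
uniquely the one of 125 3-step routes that fits.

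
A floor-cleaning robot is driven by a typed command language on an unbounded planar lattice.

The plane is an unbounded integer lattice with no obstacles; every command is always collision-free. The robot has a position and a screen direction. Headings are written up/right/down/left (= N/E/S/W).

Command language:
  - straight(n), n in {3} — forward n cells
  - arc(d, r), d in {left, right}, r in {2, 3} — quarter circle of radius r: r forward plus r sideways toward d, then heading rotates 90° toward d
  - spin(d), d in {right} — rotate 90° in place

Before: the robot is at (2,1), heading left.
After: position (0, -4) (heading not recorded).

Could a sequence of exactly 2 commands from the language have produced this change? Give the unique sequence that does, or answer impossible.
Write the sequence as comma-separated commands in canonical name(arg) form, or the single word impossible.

arc(left, 2), straight(3)

key: order matters: swapping arc(left, 2) and straight(3) lands elsewhere
t0: at (2,1), heading left
[1] after arc(left, 2): at (0,-1), heading down
[2] after straight(3): at (0,-4), heading down
all 36 alternatives checked — unique.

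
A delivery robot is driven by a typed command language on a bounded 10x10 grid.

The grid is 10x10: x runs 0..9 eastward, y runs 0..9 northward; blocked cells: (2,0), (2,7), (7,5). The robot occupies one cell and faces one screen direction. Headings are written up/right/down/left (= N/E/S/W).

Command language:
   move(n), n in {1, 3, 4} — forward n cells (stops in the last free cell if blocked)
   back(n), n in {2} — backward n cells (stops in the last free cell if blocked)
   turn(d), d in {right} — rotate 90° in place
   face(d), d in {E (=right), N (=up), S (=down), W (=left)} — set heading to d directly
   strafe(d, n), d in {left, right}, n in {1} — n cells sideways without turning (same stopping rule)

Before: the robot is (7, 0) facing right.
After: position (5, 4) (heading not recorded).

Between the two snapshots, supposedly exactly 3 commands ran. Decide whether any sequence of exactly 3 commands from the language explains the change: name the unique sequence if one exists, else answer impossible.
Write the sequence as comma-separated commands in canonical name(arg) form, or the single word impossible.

back(2), face(N), move(4)

key: running move(4) before back(2) would end elsewhere — order is forced
from: (7, 0) facing right
t=1 back(2) ⇒ (5, 0) facing right
t=2 face(N) ⇒ (5, 0) facing up
t=3 move(4) ⇒ (5, 4) facing up
no rival 3-sequence matches.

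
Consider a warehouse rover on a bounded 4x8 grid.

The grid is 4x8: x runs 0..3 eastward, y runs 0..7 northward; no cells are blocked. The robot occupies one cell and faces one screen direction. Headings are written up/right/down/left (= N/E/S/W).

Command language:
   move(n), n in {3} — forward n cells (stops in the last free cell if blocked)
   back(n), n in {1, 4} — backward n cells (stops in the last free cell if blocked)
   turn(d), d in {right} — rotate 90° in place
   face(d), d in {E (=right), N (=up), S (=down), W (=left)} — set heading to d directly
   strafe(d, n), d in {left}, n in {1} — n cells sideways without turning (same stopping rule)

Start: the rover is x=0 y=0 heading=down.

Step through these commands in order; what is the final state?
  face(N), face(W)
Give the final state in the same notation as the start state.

x=0 y=0 heading=left

begin: x=0 y=0 heading=down
t=1 face(N) ⇒ x=0 y=0 heading=up
t=2 face(W) ⇒ x=0 y=0 heading=left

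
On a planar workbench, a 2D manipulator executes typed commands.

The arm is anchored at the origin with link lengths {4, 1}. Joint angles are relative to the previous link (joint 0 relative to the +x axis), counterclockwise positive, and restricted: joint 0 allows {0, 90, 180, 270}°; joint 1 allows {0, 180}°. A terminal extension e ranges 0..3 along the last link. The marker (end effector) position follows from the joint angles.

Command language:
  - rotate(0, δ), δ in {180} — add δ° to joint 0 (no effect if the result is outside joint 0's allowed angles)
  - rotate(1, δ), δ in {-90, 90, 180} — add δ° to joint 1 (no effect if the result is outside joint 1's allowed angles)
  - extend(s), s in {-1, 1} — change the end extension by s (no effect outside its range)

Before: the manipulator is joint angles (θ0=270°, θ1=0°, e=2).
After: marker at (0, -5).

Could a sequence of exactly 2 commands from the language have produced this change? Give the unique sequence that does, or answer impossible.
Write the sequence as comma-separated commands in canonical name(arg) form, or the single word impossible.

start: joint angles (θ0=270°, θ1=0°, e=2)
t=1 extend(-1) ⇒ joint angles (θ0=270°, θ1=0°, e=1)
t=2 extend(-1) ⇒ joint angles (θ0=270°, θ1=0°, e=0)
uniquely the one of 36 2-step routes that fits.

extend(-1), extend(-1)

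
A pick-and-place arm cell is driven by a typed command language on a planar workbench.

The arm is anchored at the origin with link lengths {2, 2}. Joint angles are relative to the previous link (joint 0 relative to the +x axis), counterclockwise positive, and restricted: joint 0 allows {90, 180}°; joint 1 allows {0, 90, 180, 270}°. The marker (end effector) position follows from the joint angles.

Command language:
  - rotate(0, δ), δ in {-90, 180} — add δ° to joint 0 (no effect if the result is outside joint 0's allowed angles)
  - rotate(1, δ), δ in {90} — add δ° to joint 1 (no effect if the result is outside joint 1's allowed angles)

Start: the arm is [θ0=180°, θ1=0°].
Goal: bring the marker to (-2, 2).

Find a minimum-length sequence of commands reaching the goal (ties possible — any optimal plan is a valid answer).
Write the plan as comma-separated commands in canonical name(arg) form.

rotate(0, -90), rotate(1, 90)

from: [θ0=180°, θ1=0°]
t=1 rotate(0, -90) ⇒ [θ0=90°, θ1=0°]
t=2 rotate(1, 90) ⇒ [θ0=90°, θ1=90°]
minimal: 2 command(s), checked below 2.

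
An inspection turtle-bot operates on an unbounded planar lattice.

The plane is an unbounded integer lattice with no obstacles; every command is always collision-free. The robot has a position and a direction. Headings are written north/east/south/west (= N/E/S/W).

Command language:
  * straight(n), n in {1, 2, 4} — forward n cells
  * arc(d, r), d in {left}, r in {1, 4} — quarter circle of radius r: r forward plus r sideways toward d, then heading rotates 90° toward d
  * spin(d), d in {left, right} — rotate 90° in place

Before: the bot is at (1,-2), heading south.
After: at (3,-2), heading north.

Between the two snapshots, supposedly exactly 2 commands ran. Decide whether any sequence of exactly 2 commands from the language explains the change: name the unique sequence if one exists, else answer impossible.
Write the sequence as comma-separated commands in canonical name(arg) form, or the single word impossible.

arc(left, 1), arc(left, 1)

key: cell and facing (now N) both changed — the 2 commands mix motion and turning
begin: at (1,-2), heading south
1. arc(left, 1) → at (2,-3), heading east
2. arc(left, 1) → at (3,-2), heading north
no rival 2-sequence matches.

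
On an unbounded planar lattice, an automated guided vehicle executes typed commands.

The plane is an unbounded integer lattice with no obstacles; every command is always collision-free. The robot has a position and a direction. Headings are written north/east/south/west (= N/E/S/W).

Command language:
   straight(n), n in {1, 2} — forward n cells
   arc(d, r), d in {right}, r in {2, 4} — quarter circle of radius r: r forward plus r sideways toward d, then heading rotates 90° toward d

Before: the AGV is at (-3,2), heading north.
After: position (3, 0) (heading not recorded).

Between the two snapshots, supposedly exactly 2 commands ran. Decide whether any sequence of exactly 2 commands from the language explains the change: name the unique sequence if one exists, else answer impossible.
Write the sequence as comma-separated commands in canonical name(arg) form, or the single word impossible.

arc(right, 2), arc(right, 4)

key: running arc(right, 4) before arc(right, 2) would end elsewhere — order is forced
start: at (-3,2), heading north
step 1 (arc(right, 2)): at (-1,4), heading east
step 2 (arc(right, 4)): at (3,0), heading south
no rival 2-sequence matches.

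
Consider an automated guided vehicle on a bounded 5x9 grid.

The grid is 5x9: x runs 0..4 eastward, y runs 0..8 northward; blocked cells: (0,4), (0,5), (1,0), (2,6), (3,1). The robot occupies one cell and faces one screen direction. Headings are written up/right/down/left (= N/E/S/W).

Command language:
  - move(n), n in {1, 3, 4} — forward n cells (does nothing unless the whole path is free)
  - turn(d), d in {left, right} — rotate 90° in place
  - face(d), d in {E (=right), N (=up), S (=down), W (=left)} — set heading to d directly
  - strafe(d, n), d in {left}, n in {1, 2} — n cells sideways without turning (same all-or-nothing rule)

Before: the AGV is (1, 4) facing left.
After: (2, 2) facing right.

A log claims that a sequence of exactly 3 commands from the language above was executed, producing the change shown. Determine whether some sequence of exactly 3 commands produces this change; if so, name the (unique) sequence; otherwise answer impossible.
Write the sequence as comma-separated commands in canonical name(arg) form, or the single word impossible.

strafe(left, 2), face(E), move(1)

key: position moved to (2,2) AND the heading swung to E — translation plus rotation needed
initial: (1, 4) facing left
step 1 (strafe(left, 2)): (1, 2) facing left
step 2 (face(E)): (1, 2) facing right
step 3 (move(1)): (2, 2) facing right
no other 3-command option fits: unique.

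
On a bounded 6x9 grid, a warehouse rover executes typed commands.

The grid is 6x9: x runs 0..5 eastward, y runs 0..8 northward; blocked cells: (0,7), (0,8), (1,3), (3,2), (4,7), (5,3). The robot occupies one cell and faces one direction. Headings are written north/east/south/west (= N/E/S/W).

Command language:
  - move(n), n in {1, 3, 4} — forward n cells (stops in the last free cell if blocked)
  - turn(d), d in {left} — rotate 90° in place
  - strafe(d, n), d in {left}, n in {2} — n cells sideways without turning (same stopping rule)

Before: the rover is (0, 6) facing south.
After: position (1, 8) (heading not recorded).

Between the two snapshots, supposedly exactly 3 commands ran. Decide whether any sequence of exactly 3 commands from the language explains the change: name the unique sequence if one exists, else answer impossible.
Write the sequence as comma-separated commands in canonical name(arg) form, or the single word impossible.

turn(left), move(1), strafe(left, 2)

key: running strafe(left, 2) before turn(left) would end elsewhere — order is forced
start: (0, 6) facing south
t=1 turn(left) ⇒ (0, 6) facing east
t=2 move(1) ⇒ (1, 6) facing east
t=3 strafe(left, 2) ⇒ (1, 8) facing east
uniquely the one of 125 3-step routes that fits.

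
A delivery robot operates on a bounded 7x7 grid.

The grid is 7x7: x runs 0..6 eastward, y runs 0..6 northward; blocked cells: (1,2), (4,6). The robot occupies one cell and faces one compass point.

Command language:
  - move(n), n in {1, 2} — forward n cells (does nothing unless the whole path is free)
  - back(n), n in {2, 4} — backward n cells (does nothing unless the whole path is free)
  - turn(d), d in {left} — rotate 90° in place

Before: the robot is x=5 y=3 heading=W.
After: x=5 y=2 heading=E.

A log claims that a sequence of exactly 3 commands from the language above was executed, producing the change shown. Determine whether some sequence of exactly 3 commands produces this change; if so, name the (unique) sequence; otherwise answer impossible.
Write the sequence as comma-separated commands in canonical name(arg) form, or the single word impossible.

key: position moved to (5,2) AND the heading swung to E — translation plus rotation needed
initial: x=5 y=3 heading=W
[1] after turn(left): x=5 y=3 heading=S
[2] after move(1): x=5 y=2 heading=S
[3] after turn(left): x=5 y=2 heading=E
no other 3-command option fits: unique.

turn(left), move(1), turn(left)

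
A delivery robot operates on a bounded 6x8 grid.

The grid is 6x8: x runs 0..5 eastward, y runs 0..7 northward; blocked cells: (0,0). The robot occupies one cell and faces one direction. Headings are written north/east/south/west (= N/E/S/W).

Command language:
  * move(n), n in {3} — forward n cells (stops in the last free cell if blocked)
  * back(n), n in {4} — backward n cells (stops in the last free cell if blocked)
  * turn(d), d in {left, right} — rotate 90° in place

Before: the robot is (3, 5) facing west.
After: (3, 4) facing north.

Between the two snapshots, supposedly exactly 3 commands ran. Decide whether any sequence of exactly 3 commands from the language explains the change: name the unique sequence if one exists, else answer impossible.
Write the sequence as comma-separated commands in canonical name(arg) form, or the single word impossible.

key: cell and facing (now N) both changed — the 3 commands mix motion and turning
begin: (3, 5) facing west
1. turn(right) → (3, 5) facing north
2. back(4) → (3, 1) facing north
3. move(3) → (3, 4) facing north
all 64 alternatives checked — unique.

turn(right), back(4), move(3)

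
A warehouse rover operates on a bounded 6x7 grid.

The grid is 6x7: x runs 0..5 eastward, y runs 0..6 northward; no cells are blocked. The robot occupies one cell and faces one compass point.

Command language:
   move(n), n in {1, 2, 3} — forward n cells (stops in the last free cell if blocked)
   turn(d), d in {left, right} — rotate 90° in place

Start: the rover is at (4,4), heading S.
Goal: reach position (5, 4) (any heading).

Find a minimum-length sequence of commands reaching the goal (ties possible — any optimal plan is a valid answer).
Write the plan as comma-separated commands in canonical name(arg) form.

begin: at (4,4), heading S
step 1 (turn(left)): at (4,4), heading E
step 2 (move(1)): at (5,4), heading E
minimal: 2 command(s), checked below 2.

turn(left), move(1)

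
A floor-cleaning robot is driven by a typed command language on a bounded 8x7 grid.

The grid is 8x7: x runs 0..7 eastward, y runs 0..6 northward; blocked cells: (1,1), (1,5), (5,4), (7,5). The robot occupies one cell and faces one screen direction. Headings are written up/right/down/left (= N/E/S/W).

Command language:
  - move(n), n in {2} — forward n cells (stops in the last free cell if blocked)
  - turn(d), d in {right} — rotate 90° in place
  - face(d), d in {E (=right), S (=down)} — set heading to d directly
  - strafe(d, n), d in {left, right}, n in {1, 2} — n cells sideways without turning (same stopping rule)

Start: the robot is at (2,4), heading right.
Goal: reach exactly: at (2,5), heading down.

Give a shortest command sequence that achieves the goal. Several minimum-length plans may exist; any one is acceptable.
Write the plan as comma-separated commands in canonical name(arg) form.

start: at (2,4), heading right
t=1 strafe(left, 1) ⇒ at (2,5), heading right
t=2 turn(right) ⇒ at (2,5), heading down
shorter routes all fall short; 2 is best.

strafe(left, 1), turn(right)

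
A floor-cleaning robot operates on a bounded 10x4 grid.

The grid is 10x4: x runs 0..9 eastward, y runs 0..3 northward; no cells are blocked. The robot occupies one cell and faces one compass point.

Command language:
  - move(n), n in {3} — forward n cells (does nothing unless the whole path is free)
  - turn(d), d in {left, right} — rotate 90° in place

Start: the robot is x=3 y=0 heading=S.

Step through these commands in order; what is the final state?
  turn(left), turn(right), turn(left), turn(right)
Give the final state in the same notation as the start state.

start: x=3 y=0 heading=S
1. turn(left) → x=3 y=0 heading=E
2. turn(right) → x=3 y=0 heading=S
3. turn(left) → x=3 y=0 heading=E
4. turn(right) → x=3 y=0 heading=S

x=3 y=0 heading=S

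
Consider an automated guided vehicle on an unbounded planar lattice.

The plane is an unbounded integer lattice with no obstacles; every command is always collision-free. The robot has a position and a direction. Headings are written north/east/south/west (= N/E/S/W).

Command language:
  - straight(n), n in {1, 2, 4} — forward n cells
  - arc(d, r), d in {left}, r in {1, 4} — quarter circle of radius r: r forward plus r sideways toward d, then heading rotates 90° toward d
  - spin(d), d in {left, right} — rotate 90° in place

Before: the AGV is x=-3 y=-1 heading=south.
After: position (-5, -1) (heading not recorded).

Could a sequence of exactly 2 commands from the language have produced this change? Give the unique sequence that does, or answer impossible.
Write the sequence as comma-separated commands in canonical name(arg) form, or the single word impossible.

spin(right), straight(2)

key: running straight(2) before spin(right) would end elsewhere — order is forced
begin: x=-3 y=-1 heading=south
[1] after spin(right): x=-3 y=-1 heading=west
[2] after straight(2): x=-5 y=-1 heading=west
all 49 alternatives checked — unique.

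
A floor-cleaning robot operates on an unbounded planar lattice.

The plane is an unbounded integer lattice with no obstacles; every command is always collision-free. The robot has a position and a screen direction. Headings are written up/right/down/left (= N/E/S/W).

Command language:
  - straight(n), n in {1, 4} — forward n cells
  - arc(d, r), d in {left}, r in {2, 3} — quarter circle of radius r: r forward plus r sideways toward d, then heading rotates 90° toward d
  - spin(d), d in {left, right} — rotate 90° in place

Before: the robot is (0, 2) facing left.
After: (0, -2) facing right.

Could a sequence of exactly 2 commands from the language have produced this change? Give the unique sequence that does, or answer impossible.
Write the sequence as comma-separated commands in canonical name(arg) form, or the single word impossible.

key: cell and facing (now E) both changed — the 2 commands mix motion and turning
begin: (0, 2) facing left
[1] after arc(left, 2): (-2, 0) facing down
[2] after arc(left, 2): (0, -2) facing right
no other 2-command option fits: unique.

arc(left, 2), arc(left, 2)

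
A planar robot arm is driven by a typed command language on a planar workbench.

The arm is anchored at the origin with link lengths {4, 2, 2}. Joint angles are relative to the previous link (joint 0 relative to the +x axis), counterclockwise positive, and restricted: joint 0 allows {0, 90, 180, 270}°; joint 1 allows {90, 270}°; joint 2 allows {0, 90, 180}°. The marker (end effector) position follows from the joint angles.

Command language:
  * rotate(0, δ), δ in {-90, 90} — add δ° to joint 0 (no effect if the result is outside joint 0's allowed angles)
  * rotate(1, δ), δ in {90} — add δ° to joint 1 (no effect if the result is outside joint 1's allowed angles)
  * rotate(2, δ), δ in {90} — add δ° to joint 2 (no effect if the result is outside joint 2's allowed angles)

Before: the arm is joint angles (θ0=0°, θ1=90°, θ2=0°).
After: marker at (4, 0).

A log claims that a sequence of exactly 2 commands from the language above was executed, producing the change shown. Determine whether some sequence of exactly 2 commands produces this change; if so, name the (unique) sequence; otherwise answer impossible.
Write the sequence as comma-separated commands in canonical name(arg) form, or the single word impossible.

t0: joint angles (θ0=0°, θ1=90°, θ2=0°)
step 1 (rotate(2, 90)): joint angles (θ0=0°, θ1=90°, θ2=90°)
step 2 (rotate(2, 90)): joint angles (θ0=0°, θ1=90°, θ2=180°)
no other 2-command option fits: unique.

rotate(2, 90), rotate(2, 90)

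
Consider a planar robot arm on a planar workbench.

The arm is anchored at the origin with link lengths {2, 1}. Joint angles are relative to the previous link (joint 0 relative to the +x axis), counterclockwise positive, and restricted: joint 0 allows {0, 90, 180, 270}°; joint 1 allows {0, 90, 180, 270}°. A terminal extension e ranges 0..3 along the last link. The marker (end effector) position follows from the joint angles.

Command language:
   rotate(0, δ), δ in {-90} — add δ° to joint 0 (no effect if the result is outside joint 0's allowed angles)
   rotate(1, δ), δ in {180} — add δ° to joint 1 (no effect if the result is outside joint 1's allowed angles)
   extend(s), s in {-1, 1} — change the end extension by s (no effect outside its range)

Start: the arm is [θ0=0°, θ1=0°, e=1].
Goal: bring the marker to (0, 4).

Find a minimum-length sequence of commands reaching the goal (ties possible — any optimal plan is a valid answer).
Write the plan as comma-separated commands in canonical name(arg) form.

rotate(0, -90), rotate(0, -90), rotate(0, -90)

initial: [θ0=0°, θ1=0°, e=1]
step 1 (rotate(0, -90)): [θ0=270°, θ1=0°, e=1]
step 2 (rotate(0, -90)): [θ0=180°, θ1=0°, e=1]
step 3 (rotate(0, -90)): [θ0=90°, θ1=0°, e=1]
shorter routes all fall short; 3 is best.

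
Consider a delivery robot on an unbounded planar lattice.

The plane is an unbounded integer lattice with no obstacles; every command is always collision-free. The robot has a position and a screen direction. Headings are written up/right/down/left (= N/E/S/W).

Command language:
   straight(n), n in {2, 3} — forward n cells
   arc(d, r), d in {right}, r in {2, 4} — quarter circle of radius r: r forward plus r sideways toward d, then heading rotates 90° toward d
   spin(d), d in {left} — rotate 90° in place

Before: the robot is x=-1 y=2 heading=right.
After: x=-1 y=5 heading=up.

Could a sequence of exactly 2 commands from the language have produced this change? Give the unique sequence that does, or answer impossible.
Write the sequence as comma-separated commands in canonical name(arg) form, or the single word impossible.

spin(left), straight(3)

key: position moved to (-1,5) AND the heading swung to N — translation plus rotation needed
initial: x=-1 y=2 heading=right
[1] after spin(left): x=-1 y=2 heading=up
[2] after straight(3): x=-1 y=5 heading=up
uniquely the one of 25 2-step routes that fits.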